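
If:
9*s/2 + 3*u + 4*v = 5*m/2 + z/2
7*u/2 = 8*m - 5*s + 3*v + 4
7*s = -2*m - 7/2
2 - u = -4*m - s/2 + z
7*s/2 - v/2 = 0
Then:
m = -1183/576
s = 25/288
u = -265/84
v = 175/288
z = -4055/1344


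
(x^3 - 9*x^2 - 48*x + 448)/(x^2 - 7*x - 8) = (x^2 - x - 56)/(x + 1)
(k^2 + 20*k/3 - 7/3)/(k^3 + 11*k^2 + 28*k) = (k - 1/3)/(k*(k + 4))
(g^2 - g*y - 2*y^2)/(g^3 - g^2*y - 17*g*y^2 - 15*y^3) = (-g + 2*y)/(-g^2 + 2*g*y + 15*y^2)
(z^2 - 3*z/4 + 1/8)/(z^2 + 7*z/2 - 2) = (z - 1/4)/(z + 4)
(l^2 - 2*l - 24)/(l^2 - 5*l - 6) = (l + 4)/(l + 1)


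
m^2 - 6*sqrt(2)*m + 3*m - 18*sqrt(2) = (m + 3)*(m - 6*sqrt(2))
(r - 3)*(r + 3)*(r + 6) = r^3 + 6*r^2 - 9*r - 54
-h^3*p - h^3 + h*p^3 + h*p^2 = (-h + p)*(h + p)*(h*p + h)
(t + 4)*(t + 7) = t^2 + 11*t + 28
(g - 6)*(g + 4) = g^2 - 2*g - 24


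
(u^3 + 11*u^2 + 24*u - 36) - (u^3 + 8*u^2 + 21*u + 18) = 3*u^2 + 3*u - 54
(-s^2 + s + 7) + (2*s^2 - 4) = s^2 + s + 3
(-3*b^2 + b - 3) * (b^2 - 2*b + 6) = -3*b^4 + 7*b^3 - 23*b^2 + 12*b - 18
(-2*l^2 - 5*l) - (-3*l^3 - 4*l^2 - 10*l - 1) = 3*l^3 + 2*l^2 + 5*l + 1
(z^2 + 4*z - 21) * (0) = 0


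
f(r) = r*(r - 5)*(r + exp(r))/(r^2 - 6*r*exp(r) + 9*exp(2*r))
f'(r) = r*(r - 5)*(r + exp(r))*(6*r*exp(r) - 2*r - 18*exp(2*r) + 6*exp(r))/(r^2 - 6*r*exp(r) + 9*exp(2*r))^2 + r*(r - 5)*(exp(r) + 1)/(r^2 - 6*r*exp(r) + 9*exp(2*r)) + r*(r + exp(r))/(r^2 - 6*r*exp(r) + 9*exp(2*r)) + (r - 5)*(r + exp(r))/(r^2 - 6*r*exp(r) + 9*exp(2*r))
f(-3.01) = -7.16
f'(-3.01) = 1.95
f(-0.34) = 0.11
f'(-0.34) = 0.06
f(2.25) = -0.11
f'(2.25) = 0.12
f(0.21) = -0.12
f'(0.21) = -0.54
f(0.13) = -0.07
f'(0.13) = -0.57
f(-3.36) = -7.78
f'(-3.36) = 1.64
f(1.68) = -0.19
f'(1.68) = 0.17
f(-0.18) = 0.08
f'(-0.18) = -0.34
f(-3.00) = -7.14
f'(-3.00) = 1.96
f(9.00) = 0.00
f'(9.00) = 0.00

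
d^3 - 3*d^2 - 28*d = d*(d - 7)*(d + 4)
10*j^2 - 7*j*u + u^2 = (-5*j + u)*(-2*j + u)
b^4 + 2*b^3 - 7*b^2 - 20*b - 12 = (b - 3)*(b + 1)*(b + 2)^2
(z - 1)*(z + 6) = z^2 + 5*z - 6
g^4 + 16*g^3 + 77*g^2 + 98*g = g*(g + 2)*(g + 7)^2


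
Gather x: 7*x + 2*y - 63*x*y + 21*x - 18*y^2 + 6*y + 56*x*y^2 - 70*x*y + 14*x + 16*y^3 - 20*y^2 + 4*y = x*(56*y^2 - 133*y + 42) + 16*y^3 - 38*y^2 + 12*y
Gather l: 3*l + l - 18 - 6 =4*l - 24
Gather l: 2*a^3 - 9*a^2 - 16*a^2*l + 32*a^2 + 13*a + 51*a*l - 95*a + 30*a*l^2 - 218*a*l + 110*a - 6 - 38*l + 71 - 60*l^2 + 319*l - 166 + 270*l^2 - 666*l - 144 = 2*a^3 + 23*a^2 + 28*a + l^2*(30*a + 210) + l*(-16*a^2 - 167*a - 385) - 245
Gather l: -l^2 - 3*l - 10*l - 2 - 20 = -l^2 - 13*l - 22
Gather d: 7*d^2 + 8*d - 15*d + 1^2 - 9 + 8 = 7*d^2 - 7*d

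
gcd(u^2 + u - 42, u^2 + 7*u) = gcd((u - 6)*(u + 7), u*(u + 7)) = u + 7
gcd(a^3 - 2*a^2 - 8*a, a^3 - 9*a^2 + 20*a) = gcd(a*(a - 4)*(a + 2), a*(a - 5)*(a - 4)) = a^2 - 4*a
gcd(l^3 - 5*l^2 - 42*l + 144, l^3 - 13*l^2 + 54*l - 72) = l - 3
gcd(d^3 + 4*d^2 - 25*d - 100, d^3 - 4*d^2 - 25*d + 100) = d^2 - 25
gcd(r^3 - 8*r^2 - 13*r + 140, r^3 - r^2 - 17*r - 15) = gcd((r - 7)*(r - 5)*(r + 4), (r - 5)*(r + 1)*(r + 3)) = r - 5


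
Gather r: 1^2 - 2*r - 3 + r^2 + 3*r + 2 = r^2 + r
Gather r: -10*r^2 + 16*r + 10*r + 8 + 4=-10*r^2 + 26*r + 12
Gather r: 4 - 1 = 3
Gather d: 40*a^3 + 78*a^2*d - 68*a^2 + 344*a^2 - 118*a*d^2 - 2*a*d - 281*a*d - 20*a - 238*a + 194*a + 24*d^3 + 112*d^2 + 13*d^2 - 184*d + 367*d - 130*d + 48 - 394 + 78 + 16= 40*a^3 + 276*a^2 - 64*a + 24*d^3 + d^2*(125 - 118*a) + d*(78*a^2 - 283*a + 53) - 252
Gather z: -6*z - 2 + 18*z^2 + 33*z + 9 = 18*z^2 + 27*z + 7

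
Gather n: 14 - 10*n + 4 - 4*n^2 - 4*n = -4*n^2 - 14*n + 18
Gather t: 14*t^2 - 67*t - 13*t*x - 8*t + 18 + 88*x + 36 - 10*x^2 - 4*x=14*t^2 + t*(-13*x - 75) - 10*x^2 + 84*x + 54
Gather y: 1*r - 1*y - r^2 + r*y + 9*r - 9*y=-r^2 + 10*r + y*(r - 10)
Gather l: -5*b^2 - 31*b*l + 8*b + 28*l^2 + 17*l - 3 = -5*b^2 + 8*b + 28*l^2 + l*(17 - 31*b) - 3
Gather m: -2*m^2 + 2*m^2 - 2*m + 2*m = 0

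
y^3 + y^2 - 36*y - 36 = (y - 6)*(y + 1)*(y + 6)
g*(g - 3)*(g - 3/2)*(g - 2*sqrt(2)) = g^4 - 9*g^3/2 - 2*sqrt(2)*g^3 + 9*g^2/2 + 9*sqrt(2)*g^2 - 9*sqrt(2)*g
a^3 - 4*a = a*(a - 2)*(a + 2)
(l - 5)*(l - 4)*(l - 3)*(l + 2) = l^4 - 10*l^3 + 23*l^2 + 34*l - 120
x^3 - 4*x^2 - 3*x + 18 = (x - 3)^2*(x + 2)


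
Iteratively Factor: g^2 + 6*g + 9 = (g + 3)*(g + 3)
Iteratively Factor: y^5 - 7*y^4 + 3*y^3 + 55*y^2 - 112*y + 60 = (y - 5)*(y^4 - 2*y^3 - 7*y^2 + 20*y - 12) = (y - 5)*(y - 2)*(y^3 - 7*y + 6) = (y - 5)*(y - 2)*(y - 1)*(y^2 + y - 6) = (y - 5)*(y - 2)^2*(y - 1)*(y + 3)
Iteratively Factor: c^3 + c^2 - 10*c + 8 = (c - 1)*(c^2 + 2*c - 8) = (c - 1)*(c + 4)*(c - 2)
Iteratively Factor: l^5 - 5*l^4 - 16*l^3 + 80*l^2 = (l - 5)*(l^4 - 16*l^2) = (l - 5)*(l - 4)*(l^3 + 4*l^2) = l*(l - 5)*(l - 4)*(l^2 + 4*l) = l*(l - 5)*(l - 4)*(l + 4)*(l)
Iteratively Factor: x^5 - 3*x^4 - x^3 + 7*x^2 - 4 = (x - 2)*(x^4 - x^3 - 3*x^2 + x + 2) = (x - 2)^2*(x^3 + x^2 - x - 1) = (x - 2)^2*(x + 1)*(x^2 - 1) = (x - 2)^2*(x - 1)*(x + 1)*(x + 1)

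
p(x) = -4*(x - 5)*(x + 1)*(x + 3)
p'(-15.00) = -2752.00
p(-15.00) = 13440.00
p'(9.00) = -832.00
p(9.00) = -1920.00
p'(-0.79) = 54.19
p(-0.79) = 10.75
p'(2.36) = 20.04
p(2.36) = 190.18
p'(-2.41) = -20.98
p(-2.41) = -24.66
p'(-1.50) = 29.00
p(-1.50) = -19.50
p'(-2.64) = -36.76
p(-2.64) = -18.04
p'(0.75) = 67.25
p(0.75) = 111.56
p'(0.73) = 67.45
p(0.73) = 110.22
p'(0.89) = 65.61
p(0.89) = 120.87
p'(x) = -4*(x - 5)*(x + 1) - 4*(x - 5)*(x + 3) - 4*(x + 1)*(x + 3) = -12*x^2 + 8*x + 68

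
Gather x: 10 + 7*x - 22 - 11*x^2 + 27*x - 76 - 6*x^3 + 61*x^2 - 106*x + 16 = -6*x^3 + 50*x^2 - 72*x - 72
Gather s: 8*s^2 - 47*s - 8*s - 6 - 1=8*s^2 - 55*s - 7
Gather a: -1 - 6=-7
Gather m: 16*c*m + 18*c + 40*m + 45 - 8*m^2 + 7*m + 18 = 18*c - 8*m^2 + m*(16*c + 47) + 63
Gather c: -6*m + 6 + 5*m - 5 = 1 - m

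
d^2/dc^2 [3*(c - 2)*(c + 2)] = 6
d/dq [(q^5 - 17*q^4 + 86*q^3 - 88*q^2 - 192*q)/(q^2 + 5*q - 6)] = (3*q^6 - 14*q^5 - 199*q^4 + 1268*q^3 - 1796*q^2 + 1056*q + 1152)/(q^4 + 10*q^3 + 13*q^2 - 60*q + 36)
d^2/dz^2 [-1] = 0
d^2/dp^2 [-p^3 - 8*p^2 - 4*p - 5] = -6*p - 16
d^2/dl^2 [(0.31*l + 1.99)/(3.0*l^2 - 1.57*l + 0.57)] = ((0.31*l + 1.99)*(6.0*l - 1.57)*(12.0*l - 3.14) - (5.58*l + 10.9666)*(3.0*l^2 - 1.57*l + 0.57))/(3.0*l^2 - 1.57*l + 0.57)^3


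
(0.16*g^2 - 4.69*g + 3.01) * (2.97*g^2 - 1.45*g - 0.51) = 0.4752*g^4 - 14.1613*g^3 + 15.6586*g^2 - 1.9726*g - 1.5351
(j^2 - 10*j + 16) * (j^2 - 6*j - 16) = j^4 - 16*j^3 + 60*j^2 + 64*j - 256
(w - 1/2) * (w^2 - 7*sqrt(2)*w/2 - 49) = w^3 - 7*sqrt(2)*w^2/2 - w^2/2 - 49*w + 7*sqrt(2)*w/4 + 49/2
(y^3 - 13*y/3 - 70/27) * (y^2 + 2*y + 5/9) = y^5 + 2*y^4 - 34*y^3/9 - 304*y^2/27 - 205*y/27 - 350/243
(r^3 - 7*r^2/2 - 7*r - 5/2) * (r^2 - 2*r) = r^5 - 11*r^4/2 + 23*r^2/2 + 5*r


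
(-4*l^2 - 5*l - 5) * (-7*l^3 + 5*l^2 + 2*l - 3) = 28*l^5 + 15*l^4 + 2*l^3 - 23*l^2 + 5*l + 15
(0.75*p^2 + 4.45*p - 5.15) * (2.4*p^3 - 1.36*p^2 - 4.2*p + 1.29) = 1.8*p^5 + 9.66*p^4 - 21.562*p^3 - 10.7185*p^2 + 27.3705*p - 6.6435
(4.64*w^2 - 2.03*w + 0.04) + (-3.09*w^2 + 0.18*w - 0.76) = 1.55*w^2 - 1.85*w - 0.72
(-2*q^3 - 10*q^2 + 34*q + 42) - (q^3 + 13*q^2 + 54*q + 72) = -3*q^3 - 23*q^2 - 20*q - 30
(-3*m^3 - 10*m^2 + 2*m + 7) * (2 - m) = 3*m^4 + 4*m^3 - 22*m^2 - 3*m + 14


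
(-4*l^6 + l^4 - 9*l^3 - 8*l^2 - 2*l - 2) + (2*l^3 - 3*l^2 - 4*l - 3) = -4*l^6 + l^4 - 7*l^3 - 11*l^2 - 6*l - 5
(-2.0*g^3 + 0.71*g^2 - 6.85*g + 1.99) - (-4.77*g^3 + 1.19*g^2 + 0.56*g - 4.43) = 2.77*g^3 - 0.48*g^2 - 7.41*g + 6.42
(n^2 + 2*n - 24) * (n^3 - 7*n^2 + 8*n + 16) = n^5 - 5*n^4 - 30*n^3 + 200*n^2 - 160*n - 384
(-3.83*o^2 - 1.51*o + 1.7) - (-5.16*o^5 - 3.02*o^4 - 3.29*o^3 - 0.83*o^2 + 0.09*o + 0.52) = 5.16*o^5 + 3.02*o^4 + 3.29*o^3 - 3.0*o^2 - 1.6*o + 1.18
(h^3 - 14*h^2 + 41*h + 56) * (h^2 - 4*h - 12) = h^5 - 18*h^4 + 85*h^3 + 60*h^2 - 716*h - 672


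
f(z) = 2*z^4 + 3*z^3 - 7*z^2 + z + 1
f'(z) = 8*z^3 + 9*z^2 - 14*z + 1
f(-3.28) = 48.03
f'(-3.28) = -138.55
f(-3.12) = 28.14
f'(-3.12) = -110.68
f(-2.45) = -15.53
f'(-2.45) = -28.33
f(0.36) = 0.63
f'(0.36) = -2.50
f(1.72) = 14.78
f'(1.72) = 44.25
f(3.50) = 347.50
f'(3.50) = 405.25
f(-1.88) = -20.57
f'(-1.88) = 5.97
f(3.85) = 511.71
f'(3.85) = 537.04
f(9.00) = 14752.00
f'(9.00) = 6436.00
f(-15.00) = 89536.00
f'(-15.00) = -24764.00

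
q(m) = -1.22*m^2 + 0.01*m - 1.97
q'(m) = 0.01 - 2.44*m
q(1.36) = -4.21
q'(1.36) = -3.31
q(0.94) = -3.04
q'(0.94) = -2.28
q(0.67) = -2.51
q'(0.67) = -1.62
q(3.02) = -13.07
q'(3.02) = -7.36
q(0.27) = -2.06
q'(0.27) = -0.65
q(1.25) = -3.86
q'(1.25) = -3.04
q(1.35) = -4.18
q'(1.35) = -3.28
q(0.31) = -2.08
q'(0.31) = -0.75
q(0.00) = -1.97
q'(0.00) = 0.01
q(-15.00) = -276.62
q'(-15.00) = 36.61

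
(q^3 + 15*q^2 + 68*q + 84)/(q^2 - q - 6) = (q^2 + 13*q + 42)/(q - 3)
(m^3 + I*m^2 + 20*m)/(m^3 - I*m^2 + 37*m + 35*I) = m*(m - 4*I)/(m^2 - 6*I*m + 7)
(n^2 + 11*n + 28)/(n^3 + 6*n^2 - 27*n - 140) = 1/(n - 5)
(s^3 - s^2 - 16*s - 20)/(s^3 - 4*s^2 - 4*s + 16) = (s^2 - 3*s - 10)/(s^2 - 6*s + 8)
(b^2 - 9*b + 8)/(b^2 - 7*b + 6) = (b - 8)/(b - 6)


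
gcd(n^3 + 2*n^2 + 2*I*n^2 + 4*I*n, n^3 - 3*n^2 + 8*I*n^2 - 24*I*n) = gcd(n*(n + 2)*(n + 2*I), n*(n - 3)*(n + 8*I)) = n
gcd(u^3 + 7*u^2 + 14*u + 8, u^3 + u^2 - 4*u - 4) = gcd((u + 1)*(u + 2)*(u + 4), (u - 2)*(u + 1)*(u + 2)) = u^2 + 3*u + 2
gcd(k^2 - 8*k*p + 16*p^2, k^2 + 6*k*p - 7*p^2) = 1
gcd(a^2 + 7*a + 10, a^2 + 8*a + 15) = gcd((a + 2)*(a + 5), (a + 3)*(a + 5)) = a + 5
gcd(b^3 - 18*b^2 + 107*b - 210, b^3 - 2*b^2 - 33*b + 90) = b - 5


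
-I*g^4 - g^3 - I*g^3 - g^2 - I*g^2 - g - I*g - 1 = (g - I)^2*(g + I)*(-I*g - I)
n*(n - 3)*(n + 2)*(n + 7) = n^4 + 6*n^3 - 13*n^2 - 42*n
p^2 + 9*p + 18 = (p + 3)*(p + 6)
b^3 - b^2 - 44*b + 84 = (b - 6)*(b - 2)*(b + 7)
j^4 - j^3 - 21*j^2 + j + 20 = (j - 5)*(j - 1)*(j + 1)*(j + 4)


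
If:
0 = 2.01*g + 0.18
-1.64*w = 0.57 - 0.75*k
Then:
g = -0.09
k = 2.18666666666667*w + 0.76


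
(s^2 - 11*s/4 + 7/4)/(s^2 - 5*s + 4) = (s - 7/4)/(s - 4)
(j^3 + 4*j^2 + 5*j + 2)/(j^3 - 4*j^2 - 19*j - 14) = (j + 1)/(j - 7)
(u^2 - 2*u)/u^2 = (u - 2)/u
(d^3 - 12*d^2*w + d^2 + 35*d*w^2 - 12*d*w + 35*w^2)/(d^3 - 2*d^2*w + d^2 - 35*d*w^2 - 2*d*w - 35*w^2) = (d - 5*w)/(d + 5*w)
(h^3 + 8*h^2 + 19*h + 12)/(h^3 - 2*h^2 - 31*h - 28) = (h + 3)/(h - 7)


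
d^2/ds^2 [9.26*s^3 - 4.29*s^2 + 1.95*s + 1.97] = 55.56*s - 8.58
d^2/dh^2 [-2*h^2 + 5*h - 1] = -4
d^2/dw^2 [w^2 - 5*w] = 2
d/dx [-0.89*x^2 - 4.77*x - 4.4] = -1.78*x - 4.77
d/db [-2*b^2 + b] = 1 - 4*b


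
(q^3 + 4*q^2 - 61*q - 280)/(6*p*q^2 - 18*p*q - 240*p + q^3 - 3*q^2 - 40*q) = (q + 7)/(6*p + q)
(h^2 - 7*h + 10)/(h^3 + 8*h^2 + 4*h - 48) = (h - 5)/(h^2 + 10*h + 24)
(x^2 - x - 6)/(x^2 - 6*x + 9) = (x + 2)/(x - 3)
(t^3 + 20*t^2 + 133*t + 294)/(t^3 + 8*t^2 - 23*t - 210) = (t + 7)/(t - 5)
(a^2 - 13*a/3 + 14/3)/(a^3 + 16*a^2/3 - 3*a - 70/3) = (3*a - 7)/(3*a^2 + 22*a + 35)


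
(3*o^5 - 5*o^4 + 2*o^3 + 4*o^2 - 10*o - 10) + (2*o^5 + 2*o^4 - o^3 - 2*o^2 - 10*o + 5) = 5*o^5 - 3*o^4 + o^3 + 2*o^2 - 20*o - 5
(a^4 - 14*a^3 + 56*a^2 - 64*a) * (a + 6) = a^5 - 8*a^4 - 28*a^3 + 272*a^2 - 384*a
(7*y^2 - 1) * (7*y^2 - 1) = 49*y^4 - 14*y^2 + 1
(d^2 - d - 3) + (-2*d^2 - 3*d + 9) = -d^2 - 4*d + 6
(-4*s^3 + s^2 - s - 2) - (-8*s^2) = -4*s^3 + 9*s^2 - s - 2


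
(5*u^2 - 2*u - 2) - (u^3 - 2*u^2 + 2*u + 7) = -u^3 + 7*u^2 - 4*u - 9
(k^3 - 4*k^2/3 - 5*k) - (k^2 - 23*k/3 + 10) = k^3 - 7*k^2/3 + 8*k/3 - 10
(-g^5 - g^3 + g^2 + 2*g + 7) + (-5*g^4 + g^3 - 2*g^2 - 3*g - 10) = -g^5 - 5*g^4 - g^2 - g - 3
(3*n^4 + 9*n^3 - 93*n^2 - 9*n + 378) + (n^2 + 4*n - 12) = 3*n^4 + 9*n^3 - 92*n^2 - 5*n + 366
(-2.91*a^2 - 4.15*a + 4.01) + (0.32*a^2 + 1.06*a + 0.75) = -2.59*a^2 - 3.09*a + 4.76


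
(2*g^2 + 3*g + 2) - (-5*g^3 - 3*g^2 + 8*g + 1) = 5*g^3 + 5*g^2 - 5*g + 1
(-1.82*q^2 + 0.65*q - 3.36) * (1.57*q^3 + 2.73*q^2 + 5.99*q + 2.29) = -2.8574*q^5 - 3.9481*q^4 - 14.4025*q^3 - 9.4471*q^2 - 18.6379*q - 7.6944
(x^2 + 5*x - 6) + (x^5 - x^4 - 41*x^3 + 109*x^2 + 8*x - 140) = x^5 - x^4 - 41*x^3 + 110*x^2 + 13*x - 146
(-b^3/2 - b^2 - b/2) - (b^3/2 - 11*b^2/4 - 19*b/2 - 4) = -b^3 + 7*b^2/4 + 9*b + 4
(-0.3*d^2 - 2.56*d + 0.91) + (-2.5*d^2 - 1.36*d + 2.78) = -2.8*d^2 - 3.92*d + 3.69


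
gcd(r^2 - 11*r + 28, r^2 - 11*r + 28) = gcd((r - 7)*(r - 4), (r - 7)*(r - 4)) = r^2 - 11*r + 28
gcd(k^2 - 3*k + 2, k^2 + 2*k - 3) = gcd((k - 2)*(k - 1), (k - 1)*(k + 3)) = k - 1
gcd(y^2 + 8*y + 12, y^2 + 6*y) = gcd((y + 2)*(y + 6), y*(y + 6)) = y + 6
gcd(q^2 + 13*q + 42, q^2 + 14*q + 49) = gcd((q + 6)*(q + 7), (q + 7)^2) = q + 7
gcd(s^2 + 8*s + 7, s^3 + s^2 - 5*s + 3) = 1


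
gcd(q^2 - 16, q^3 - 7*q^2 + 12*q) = q - 4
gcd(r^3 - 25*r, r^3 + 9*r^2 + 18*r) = r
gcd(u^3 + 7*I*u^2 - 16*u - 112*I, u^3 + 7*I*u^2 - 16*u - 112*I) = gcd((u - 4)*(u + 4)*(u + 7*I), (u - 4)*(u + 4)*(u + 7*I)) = u^3 + 7*I*u^2 - 16*u - 112*I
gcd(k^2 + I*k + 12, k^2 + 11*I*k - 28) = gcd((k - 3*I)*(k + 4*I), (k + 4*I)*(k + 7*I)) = k + 4*I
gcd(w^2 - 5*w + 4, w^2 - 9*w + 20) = w - 4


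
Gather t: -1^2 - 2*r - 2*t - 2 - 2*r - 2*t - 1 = -4*r - 4*t - 4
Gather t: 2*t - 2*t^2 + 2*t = -2*t^2 + 4*t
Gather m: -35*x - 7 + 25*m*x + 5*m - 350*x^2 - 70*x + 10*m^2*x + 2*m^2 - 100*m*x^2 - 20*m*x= m^2*(10*x + 2) + m*(-100*x^2 + 5*x + 5) - 350*x^2 - 105*x - 7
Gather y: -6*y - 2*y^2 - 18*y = -2*y^2 - 24*y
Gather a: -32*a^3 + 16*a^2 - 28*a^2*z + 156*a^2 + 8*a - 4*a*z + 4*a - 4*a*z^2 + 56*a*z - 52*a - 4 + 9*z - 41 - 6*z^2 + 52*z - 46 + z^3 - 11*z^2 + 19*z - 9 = -32*a^3 + a^2*(172 - 28*z) + a*(-4*z^2 + 52*z - 40) + z^3 - 17*z^2 + 80*z - 100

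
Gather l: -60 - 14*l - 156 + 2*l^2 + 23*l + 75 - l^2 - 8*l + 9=l^2 + l - 132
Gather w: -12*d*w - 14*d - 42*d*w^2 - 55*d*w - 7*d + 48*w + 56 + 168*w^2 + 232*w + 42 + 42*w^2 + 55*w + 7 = -21*d + w^2*(210 - 42*d) + w*(335 - 67*d) + 105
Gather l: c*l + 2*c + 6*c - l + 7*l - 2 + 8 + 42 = 8*c + l*(c + 6) + 48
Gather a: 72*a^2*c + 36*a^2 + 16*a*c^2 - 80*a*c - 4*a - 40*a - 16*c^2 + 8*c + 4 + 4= a^2*(72*c + 36) + a*(16*c^2 - 80*c - 44) - 16*c^2 + 8*c + 8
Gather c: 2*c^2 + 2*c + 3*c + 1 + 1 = 2*c^2 + 5*c + 2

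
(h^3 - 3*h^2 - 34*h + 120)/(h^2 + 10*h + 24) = (h^2 - 9*h + 20)/(h + 4)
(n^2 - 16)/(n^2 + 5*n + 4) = (n - 4)/(n + 1)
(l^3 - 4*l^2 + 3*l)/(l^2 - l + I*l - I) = l*(l - 3)/(l + I)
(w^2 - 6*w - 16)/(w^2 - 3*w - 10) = (w - 8)/(w - 5)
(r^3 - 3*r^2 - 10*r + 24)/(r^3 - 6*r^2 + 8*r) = (r + 3)/r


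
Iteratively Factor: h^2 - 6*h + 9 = (h - 3)*(h - 3)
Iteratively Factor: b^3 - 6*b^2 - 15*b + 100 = (b - 5)*(b^2 - b - 20) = (b - 5)^2*(b + 4)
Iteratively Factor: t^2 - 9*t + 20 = (t - 5)*(t - 4)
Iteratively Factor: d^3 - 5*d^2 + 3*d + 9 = (d - 3)*(d^2 - 2*d - 3) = (d - 3)^2*(d + 1)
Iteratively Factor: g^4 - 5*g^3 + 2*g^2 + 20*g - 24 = (g - 2)*(g^3 - 3*g^2 - 4*g + 12) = (g - 3)*(g - 2)*(g^2 - 4) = (g - 3)*(g - 2)*(g + 2)*(g - 2)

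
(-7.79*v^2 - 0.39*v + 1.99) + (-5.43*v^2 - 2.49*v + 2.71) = -13.22*v^2 - 2.88*v + 4.7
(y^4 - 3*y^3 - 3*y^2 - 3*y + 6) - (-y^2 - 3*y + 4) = y^4 - 3*y^3 - 2*y^2 + 2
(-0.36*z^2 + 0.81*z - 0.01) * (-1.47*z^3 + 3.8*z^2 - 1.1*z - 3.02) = 0.5292*z^5 - 2.5587*z^4 + 3.4887*z^3 + 0.1582*z^2 - 2.4352*z + 0.0302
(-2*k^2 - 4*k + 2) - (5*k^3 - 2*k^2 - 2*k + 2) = -5*k^3 - 2*k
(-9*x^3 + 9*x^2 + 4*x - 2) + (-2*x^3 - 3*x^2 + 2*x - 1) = -11*x^3 + 6*x^2 + 6*x - 3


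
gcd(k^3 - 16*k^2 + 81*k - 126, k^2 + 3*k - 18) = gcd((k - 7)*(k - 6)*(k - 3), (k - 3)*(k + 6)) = k - 3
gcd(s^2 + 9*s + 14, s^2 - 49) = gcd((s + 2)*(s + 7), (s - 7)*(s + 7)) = s + 7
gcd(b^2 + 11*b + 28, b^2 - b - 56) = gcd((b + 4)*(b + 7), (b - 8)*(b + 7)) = b + 7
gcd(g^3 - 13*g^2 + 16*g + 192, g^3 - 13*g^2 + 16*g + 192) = g^3 - 13*g^2 + 16*g + 192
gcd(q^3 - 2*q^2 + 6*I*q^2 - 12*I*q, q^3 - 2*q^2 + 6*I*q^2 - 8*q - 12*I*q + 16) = q - 2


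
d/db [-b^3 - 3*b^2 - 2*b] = -3*b^2 - 6*b - 2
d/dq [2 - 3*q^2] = -6*q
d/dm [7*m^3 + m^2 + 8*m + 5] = 21*m^2 + 2*m + 8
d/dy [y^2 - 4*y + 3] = 2*y - 4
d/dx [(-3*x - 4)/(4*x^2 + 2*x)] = (3*x^2 + 8*x + 2)/(x^2*(4*x^2 + 4*x + 1))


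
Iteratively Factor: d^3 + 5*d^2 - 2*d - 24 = (d + 4)*(d^2 + d - 6) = (d - 2)*(d + 4)*(d + 3)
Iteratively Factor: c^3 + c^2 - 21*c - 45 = (c + 3)*(c^2 - 2*c - 15) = (c + 3)^2*(c - 5)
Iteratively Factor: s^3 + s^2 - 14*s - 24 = (s - 4)*(s^2 + 5*s + 6) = (s - 4)*(s + 2)*(s + 3)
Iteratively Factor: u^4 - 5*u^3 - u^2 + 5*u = (u - 5)*(u^3 - u) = u*(u - 5)*(u^2 - 1) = u*(u - 5)*(u + 1)*(u - 1)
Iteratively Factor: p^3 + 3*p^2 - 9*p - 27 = (p + 3)*(p^2 - 9) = (p + 3)^2*(p - 3)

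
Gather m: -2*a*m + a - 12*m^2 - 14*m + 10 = a - 12*m^2 + m*(-2*a - 14) + 10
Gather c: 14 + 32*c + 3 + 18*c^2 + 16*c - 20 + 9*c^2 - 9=27*c^2 + 48*c - 12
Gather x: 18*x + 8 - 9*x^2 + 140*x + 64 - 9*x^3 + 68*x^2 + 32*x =-9*x^3 + 59*x^2 + 190*x + 72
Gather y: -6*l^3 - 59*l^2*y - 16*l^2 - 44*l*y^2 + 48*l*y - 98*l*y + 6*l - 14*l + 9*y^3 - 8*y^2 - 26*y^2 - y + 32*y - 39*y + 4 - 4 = -6*l^3 - 16*l^2 - 8*l + 9*y^3 + y^2*(-44*l - 34) + y*(-59*l^2 - 50*l - 8)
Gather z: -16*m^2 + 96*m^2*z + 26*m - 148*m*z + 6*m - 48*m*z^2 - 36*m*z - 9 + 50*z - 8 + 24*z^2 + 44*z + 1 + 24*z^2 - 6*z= -16*m^2 + 32*m + z^2*(48 - 48*m) + z*(96*m^2 - 184*m + 88) - 16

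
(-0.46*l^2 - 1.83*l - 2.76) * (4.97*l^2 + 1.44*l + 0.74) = -2.2862*l^4 - 9.7575*l^3 - 16.6928*l^2 - 5.3286*l - 2.0424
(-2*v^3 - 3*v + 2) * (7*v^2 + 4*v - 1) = -14*v^5 - 8*v^4 - 19*v^3 + 2*v^2 + 11*v - 2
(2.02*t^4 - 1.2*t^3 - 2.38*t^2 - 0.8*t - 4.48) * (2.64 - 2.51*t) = -5.0702*t^5 + 8.3448*t^4 + 2.8058*t^3 - 4.2752*t^2 + 9.1328*t - 11.8272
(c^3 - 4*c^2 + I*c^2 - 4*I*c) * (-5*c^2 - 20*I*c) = -5*c^5 + 20*c^4 - 25*I*c^4 + 20*c^3 + 100*I*c^3 - 80*c^2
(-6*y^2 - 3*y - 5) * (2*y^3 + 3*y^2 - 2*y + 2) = -12*y^5 - 24*y^4 - 7*y^3 - 21*y^2 + 4*y - 10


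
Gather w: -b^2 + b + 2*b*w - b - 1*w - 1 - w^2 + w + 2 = -b^2 + 2*b*w - w^2 + 1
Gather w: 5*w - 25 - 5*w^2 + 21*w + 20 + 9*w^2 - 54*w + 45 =4*w^2 - 28*w + 40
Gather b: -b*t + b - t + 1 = b*(1 - t) - t + 1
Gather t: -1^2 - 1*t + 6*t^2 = 6*t^2 - t - 1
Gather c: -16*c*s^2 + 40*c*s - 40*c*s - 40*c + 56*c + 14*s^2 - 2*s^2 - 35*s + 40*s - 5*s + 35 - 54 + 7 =c*(16 - 16*s^2) + 12*s^2 - 12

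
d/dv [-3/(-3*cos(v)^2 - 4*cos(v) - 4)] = 6*(3*cos(v) + 2)*sin(v)/(3*cos(v)^2 + 4*cos(v) + 4)^2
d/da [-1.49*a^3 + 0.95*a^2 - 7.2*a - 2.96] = -4.47*a^2 + 1.9*a - 7.2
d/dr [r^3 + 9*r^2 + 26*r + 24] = 3*r^2 + 18*r + 26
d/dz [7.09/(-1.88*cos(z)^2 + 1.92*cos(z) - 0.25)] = (13.6128 - 26.6584*cos(z))*sin(z)/(1.88*cos(z)^2 - 1.92*cos(z) + 0.25)^2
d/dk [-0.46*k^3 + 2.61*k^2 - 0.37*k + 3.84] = -1.38*k^2 + 5.22*k - 0.37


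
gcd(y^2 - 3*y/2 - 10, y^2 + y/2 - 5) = y + 5/2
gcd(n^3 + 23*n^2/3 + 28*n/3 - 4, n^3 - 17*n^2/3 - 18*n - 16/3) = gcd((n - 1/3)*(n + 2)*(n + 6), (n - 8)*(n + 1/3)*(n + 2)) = n + 2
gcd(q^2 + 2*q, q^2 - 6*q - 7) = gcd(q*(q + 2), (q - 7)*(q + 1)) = 1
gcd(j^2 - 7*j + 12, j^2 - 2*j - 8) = j - 4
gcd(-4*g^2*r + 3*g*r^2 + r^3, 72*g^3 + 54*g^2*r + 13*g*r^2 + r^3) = 4*g + r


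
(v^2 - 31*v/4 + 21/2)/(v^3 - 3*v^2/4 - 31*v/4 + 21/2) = (v - 6)/(v^2 + v - 6)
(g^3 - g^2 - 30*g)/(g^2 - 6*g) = g + 5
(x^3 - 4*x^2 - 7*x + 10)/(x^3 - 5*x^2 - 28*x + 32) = (x^2 - 3*x - 10)/(x^2 - 4*x - 32)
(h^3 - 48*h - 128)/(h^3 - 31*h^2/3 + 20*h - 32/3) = 3*(h^2 + 8*h + 16)/(3*h^2 - 7*h + 4)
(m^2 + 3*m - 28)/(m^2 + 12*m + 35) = (m - 4)/(m + 5)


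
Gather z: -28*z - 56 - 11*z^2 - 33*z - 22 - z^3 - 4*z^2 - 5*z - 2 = -z^3 - 15*z^2 - 66*z - 80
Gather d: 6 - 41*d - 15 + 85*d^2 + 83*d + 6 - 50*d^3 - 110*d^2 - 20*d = -50*d^3 - 25*d^2 + 22*d - 3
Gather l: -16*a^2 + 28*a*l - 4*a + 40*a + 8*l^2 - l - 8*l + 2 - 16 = -16*a^2 + 36*a + 8*l^2 + l*(28*a - 9) - 14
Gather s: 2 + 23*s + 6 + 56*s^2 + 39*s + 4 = 56*s^2 + 62*s + 12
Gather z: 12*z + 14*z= 26*z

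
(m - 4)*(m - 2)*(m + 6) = m^3 - 28*m + 48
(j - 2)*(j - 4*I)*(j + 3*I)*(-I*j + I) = -I*j^4 - j^3 + 3*I*j^3 + 3*j^2 - 14*I*j^2 - 2*j + 36*I*j - 24*I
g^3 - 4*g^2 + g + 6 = (g - 3)*(g - 2)*(g + 1)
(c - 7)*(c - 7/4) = c^2 - 35*c/4 + 49/4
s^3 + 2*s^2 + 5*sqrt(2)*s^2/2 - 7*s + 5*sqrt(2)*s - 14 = (s + 2)*(s - sqrt(2))*(s + 7*sqrt(2)/2)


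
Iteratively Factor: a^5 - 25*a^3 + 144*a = (a - 4)*(a^4 + 4*a^3 - 9*a^2 - 36*a) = a*(a - 4)*(a^3 + 4*a^2 - 9*a - 36) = a*(a - 4)*(a + 4)*(a^2 - 9) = a*(a - 4)*(a + 3)*(a + 4)*(a - 3)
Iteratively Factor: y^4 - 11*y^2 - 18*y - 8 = (y + 1)*(y^3 - y^2 - 10*y - 8) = (y + 1)^2*(y^2 - 2*y - 8) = (y + 1)^2*(y + 2)*(y - 4)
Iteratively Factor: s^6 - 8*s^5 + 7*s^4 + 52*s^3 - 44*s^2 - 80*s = (s - 4)*(s^5 - 4*s^4 - 9*s^3 + 16*s^2 + 20*s) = (s - 5)*(s - 4)*(s^4 + s^3 - 4*s^2 - 4*s) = (s - 5)*(s - 4)*(s + 2)*(s^3 - s^2 - 2*s) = (s - 5)*(s - 4)*(s + 1)*(s + 2)*(s^2 - 2*s) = (s - 5)*(s - 4)*(s - 2)*(s + 1)*(s + 2)*(s)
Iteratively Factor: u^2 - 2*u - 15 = (u + 3)*(u - 5)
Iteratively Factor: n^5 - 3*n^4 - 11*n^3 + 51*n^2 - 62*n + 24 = (n - 1)*(n^4 - 2*n^3 - 13*n^2 + 38*n - 24) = (n - 1)^2*(n^3 - n^2 - 14*n + 24) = (n - 1)^2*(n + 4)*(n^2 - 5*n + 6) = (n - 2)*(n - 1)^2*(n + 4)*(n - 3)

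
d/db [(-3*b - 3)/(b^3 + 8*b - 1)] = 3*(-b^3 - 8*b + (b + 1)*(3*b^2 + 8) + 1)/(b^3 + 8*b - 1)^2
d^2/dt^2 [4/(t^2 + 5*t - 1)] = 8*(-t^2 - 5*t + (2*t + 5)^2 + 1)/(t^2 + 5*t - 1)^3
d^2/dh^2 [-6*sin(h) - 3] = 6*sin(h)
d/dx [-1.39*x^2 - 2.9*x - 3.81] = -2.78*x - 2.9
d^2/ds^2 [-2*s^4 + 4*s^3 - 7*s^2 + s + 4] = -24*s^2 + 24*s - 14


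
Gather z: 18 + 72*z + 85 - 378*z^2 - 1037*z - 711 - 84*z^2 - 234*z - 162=-462*z^2 - 1199*z - 770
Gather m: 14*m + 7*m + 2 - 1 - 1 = 21*m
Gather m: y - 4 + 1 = y - 3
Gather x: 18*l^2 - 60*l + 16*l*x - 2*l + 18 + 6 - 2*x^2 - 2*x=18*l^2 - 62*l - 2*x^2 + x*(16*l - 2) + 24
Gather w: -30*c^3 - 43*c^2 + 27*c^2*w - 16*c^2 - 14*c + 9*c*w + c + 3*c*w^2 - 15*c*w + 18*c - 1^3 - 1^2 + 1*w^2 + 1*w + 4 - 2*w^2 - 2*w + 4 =-30*c^3 - 59*c^2 + 5*c + w^2*(3*c - 1) + w*(27*c^2 - 6*c - 1) + 6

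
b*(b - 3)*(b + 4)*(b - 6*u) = b^4 - 6*b^3*u + b^3 - 6*b^2*u - 12*b^2 + 72*b*u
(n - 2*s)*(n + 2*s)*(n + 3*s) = n^3 + 3*n^2*s - 4*n*s^2 - 12*s^3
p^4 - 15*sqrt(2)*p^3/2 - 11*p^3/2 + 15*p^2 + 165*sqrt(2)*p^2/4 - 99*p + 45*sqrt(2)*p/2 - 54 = (p - 6)*(p + 1/2)*(p - 6*sqrt(2))*(p - 3*sqrt(2)/2)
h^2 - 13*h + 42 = (h - 7)*(h - 6)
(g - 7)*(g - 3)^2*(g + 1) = g^4 - 12*g^3 + 38*g^2 - 12*g - 63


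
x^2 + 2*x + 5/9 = (x + 1/3)*(x + 5/3)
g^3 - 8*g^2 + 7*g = g*(g - 7)*(g - 1)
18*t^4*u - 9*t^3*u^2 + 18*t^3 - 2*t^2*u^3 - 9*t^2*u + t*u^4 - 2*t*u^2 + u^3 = (-3*t + u)*(-2*t + u)*(3*t + u)*(t*u + 1)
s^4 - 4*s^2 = s^2*(s - 2)*(s + 2)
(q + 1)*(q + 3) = q^2 + 4*q + 3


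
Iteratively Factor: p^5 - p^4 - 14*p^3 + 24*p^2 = (p)*(p^4 - p^3 - 14*p^2 + 24*p) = p*(p - 2)*(p^3 + p^2 - 12*p) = p*(p - 3)*(p - 2)*(p^2 + 4*p) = p*(p - 3)*(p - 2)*(p + 4)*(p)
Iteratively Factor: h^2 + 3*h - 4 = (h + 4)*(h - 1)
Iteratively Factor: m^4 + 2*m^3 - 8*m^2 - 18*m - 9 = (m - 3)*(m^3 + 5*m^2 + 7*m + 3) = (m - 3)*(m + 1)*(m^2 + 4*m + 3) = (m - 3)*(m + 1)^2*(m + 3)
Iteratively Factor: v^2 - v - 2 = (v + 1)*(v - 2)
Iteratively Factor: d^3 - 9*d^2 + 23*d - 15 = (d - 3)*(d^2 - 6*d + 5) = (d - 5)*(d - 3)*(d - 1)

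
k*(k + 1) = k^2 + k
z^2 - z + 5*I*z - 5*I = (z - 1)*(z + 5*I)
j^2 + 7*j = j*(j + 7)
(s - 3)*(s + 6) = s^2 + 3*s - 18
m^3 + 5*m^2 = m^2*(m + 5)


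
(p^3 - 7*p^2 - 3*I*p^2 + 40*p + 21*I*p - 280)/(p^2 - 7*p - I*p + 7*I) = (p^2 - 3*I*p + 40)/(p - I)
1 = 1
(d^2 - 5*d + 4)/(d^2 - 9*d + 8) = (d - 4)/(d - 8)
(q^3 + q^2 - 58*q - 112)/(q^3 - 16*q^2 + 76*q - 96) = (q^2 + 9*q + 14)/(q^2 - 8*q + 12)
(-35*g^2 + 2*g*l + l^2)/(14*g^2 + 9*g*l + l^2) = (-5*g + l)/(2*g + l)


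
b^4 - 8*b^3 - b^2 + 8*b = b*(b - 8)*(b - 1)*(b + 1)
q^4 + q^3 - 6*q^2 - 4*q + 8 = (q - 2)*(q - 1)*(q + 2)^2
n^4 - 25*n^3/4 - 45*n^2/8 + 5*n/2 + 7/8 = (n - 7)*(n - 1/2)*(n + 1/4)*(n + 1)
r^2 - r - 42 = (r - 7)*(r + 6)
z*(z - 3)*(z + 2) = z^3 - z^2 - 6*z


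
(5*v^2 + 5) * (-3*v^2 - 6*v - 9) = -15*v^4 - 30*v^3 - 60*v^2 - 30*v - 45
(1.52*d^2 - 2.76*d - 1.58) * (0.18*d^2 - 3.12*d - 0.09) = 0.2736*d^4 - 5.2392*d^3 + 8.19*d^2 + 5.178*d + 0.1422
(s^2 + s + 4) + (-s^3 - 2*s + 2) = -s^3 + s^2 - s + 6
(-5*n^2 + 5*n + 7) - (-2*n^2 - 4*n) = -3*n^2 + 9*n + 7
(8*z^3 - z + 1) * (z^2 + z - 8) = 8*z^5 + 8*z^4 - 65*z^3 + 9*z - 8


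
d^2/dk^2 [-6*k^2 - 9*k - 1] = -12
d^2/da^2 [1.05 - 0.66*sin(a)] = 0.66*sin(a)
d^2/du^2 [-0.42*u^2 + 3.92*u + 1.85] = -0.840000000000000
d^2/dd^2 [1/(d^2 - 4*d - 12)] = 2*(d^2 - 4*d - 4*(d - 2)^2 - 12)/(-d^2 + 4*d + 12)^3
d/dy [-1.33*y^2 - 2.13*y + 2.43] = -2.66*y - 2.13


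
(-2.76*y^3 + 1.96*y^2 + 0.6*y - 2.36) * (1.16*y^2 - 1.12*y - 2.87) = -3.2016*y^5 + 5.3648*y^4 + 6.422*y^3 - 9.0348*y^2 + 0.9212*y + 6.7732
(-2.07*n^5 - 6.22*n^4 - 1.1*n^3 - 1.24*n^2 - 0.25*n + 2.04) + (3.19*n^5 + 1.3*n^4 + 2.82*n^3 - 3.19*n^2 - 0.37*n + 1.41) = 1.12*n^5 - 4.92*n^4 + 1.72*n^3 - 4.43*n^2 - 0.62*n + 3.45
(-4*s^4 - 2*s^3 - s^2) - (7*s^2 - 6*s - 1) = -4*s^4 - 2*s^3 - 8*s^2 + 6*s + 1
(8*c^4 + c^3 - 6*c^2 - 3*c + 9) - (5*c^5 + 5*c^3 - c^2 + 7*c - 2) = -5*c^5 + 8*c^4 - 4*c^3 - 5*c^2 - 10*c + 11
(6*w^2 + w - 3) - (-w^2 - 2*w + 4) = 7*w^2 + 3*w - 7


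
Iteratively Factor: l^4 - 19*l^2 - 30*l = (l + 3)*(l^3 - 3*l^2 - 10*l) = (l - 5)*(l + 3)*(l^2 + 2*l) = (l - 5)*(l + 2)*(l + 3)*(l)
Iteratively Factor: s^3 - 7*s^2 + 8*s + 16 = (s + 1)*(s^2 - 8*s + 16) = (s - 4)*(s + 1)*(s - 4)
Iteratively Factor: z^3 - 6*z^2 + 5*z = (z - 5)*(z^2 - z) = z*(z - 5)*(z - 1)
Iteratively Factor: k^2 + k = (k)*(k + 1)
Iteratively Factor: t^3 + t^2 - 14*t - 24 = (t - 4)*(t^2 + 5*t + 6) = (t - 4)*(t + 2)*(t + 3)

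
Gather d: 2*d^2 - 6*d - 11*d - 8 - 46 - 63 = 2*d^2 - 17*d - 117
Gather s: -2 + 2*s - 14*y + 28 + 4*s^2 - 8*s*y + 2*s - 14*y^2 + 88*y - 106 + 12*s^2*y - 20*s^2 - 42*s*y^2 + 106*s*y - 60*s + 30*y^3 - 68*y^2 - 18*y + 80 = s^2*(12*y - 16) + s*(-42*y^2 + 98*y - 56) + 30*y^3 - 82*y^2 + 56*y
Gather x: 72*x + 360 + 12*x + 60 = 84*x + 420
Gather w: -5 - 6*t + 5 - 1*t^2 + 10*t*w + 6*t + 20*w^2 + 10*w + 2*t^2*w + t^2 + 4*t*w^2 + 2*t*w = w^2*(4*t + 20) + w*(2*t^2 + 12*t + 10)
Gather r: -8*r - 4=-8*r - 4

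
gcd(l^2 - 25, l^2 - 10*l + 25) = l - 5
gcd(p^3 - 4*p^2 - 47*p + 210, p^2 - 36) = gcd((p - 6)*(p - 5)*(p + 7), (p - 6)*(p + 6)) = p - 6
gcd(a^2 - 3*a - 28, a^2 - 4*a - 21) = a - 7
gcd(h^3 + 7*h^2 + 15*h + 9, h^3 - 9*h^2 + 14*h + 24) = h + 1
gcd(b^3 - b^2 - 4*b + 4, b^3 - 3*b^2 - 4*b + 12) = b^2 - 4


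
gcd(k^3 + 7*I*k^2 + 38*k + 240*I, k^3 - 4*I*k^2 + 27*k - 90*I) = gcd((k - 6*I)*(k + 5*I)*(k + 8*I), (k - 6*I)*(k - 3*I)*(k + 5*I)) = k^2 - I*k + 30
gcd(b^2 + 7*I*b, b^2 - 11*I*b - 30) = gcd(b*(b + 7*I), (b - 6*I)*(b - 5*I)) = 1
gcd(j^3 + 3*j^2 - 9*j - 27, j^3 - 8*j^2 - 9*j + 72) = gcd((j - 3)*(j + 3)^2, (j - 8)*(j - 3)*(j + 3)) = j^2 - 9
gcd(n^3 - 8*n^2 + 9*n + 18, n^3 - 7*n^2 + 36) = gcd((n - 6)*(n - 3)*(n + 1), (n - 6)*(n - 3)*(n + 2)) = n^2 - 9*n + 18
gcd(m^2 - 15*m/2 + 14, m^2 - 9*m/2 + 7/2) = m - 7/2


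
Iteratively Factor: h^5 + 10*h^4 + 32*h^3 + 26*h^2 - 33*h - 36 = (h + 3)*(h^4 + 7*h^3 + 11*h^2 - 7*h - 12) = (h + 1)*(h + 3)*(h^3 + 6*h^2 + 5*h - 12) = (h + 1)*(h + 3)*(h + 4)*(h^2 + 2*h - 3) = (h - 1)*(h + 1)*(h + 3)*(h + 4)*(h + 3)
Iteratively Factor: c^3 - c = (c)*(c^2 - 1) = c*(c - 1)*(c + 1)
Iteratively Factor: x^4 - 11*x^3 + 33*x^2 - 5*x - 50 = (x - 5)*(x^3 - 6*x^2 + 3*x + 10) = (x - 5)*(x - 2)*(x^2 - 4*x - 5) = (x - 5)*(x - 2)*(x + 1)*(x - 5)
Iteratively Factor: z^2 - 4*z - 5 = (z - 5)*(z + 1)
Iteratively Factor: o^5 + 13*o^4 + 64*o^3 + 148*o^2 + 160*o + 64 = (o + 2)*(o^4 + 11*o^3 + 42*o^2 + 64*o + 32) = (o + 2)*(o + 4)*(o^3 + 7*o^2 + 14*o + 8) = (o + 2)*(o + 4)^2*(o^2 + 3*o + 2) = (o + 1)*(o + 2)*(o + 4)^2*(o + 2)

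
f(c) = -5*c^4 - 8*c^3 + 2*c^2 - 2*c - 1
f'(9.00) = -16490.00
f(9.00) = -38494.00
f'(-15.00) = 62038.00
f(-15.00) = -225646.00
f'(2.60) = -505.36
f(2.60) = -361.78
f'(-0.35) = -5.48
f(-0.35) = 0.21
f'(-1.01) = -9.92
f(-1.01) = 6.10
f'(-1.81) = 30.73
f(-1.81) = 2.95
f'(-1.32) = -3.10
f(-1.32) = 8.34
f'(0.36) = -4.60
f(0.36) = -1.92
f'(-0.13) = -2.88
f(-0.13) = -0.69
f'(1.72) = -167.89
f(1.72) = -82.99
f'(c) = -20*c^3 - 24*c^2 + 4*c - 2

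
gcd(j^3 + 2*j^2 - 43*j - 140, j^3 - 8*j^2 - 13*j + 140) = j^2 - 3*j - 28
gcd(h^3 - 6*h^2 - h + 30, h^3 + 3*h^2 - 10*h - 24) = h^2 - h - 6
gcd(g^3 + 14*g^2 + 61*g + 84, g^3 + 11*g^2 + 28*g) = g^2 + 11*g + 28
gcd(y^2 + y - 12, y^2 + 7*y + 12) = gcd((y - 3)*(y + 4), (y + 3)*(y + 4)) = y + 4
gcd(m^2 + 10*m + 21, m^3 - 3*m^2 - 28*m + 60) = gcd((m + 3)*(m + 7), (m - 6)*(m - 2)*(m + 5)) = 1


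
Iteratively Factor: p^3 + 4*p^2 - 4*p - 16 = (p - 2)*(p^2 + 6*p + 8) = (p - 2)*(p + 4)*(p + 2)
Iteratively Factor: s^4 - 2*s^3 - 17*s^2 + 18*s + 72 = (s - 4)*(s^3 + 2*s^2 - 9*s - 18) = (s - 4)*(s - 3)*(s^2 + 5*s + 6) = (s - 4)*(s - 3)*(s + 2)*(s + 3)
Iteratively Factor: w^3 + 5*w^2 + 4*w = (w + 1)*(w^2 + 4*w) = w*(w + 1)*(w + 4)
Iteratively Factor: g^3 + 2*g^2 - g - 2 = (g + 1)*(g^2 + g - 2) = (g - 1)*(g + 1)*(g + 2)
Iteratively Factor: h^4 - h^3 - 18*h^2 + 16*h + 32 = (h + 4)*(h^3 - 5*h^2 + 2*h + 8) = (h + 1)*(h + 4)*(h^2 - 6*h + 8) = (h - 2)*(h + 1)*(h + 4)*(h - 4)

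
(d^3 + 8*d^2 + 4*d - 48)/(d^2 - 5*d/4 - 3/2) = 4*(d^2 + 10*d + 24)/(4*d + 3)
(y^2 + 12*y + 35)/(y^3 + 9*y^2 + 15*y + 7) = (y + 5)/(y^2 + 2*y + 1)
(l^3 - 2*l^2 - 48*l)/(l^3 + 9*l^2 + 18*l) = (l - 8)/(l + 3)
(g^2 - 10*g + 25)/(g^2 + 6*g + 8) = (g^2 - 10*g + 25)/(g^2 + 6*g + 8)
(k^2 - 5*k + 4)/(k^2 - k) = (k - 4)/k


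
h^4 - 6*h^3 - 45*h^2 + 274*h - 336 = (h - 8)*(h - 3)*(h - 2)*(h + 7)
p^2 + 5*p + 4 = (p + 1)*(p + 4)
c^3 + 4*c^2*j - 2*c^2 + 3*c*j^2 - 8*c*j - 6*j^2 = (c - 2)*(c + j)*(c + 3*j)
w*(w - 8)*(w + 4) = w^3 - 4*w^2 - 32*w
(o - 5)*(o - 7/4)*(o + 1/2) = o^3 - 25*o^2/4 + 43*o/8 + 35/8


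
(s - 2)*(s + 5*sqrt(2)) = s^2 - 2*s + 5*sqrt(2)*s - 10*sqrt(2)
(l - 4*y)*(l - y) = l^2 - 5*l*y + 4*y^2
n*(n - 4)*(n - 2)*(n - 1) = n^4 - 7*n^3 + 14*n^2 - 8*n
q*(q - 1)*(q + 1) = q^3 - q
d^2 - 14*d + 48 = (d - 8)*(d - 6)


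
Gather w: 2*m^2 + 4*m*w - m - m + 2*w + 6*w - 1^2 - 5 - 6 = 2*m^2 - 2*m + w*(4*m + 8) - 12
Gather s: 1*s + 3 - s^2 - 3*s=-s^2 - 2*s + 3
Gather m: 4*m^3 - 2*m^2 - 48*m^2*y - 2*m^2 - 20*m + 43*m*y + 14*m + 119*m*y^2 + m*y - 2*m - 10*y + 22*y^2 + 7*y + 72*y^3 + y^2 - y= 4*m^3 + m^2*(-48*y - 4) + m*(119*y^2 + 44*y - 8) + 72*y^3 + 23*y^2 - 4*y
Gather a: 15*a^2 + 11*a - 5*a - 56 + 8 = 15*a^2 + 6*a - 48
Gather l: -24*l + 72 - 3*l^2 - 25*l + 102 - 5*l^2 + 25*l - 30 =-8*l^2 - 24*l + 144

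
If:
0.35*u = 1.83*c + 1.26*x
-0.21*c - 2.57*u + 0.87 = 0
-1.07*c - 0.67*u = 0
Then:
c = -0.22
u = 0.36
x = 0.42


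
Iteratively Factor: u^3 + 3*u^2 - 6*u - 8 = (u + 4)*(u^2 - u - 2) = (u - 2)*(u + 4)*(u + 1)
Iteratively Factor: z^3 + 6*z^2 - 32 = (z + 4)*(z^2 + 2*z - 8) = (z - 2)*(z + 4)*(z + 4)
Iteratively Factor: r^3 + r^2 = (r)*(r^2 + r) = r*(r + 1)*(r)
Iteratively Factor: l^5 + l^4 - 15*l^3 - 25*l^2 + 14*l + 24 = (l + 2)*(l^4 - l^3 - 13*l^2 + l + 12) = (l - 4)*(l + 2)*(l^3 + 3*l^2 - l - 3) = (l - 4)*(l - 1)*(l + 2)*(l^2 + 4*l + 3) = (l - 4)*(l - 1)*(l + 1)*(l + 2)*(l + 3)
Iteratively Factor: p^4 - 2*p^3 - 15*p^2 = (p)*(p^3 - 2*p^2 - 15*p) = p*(p - 5)*(p^2 + 3*p) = p^2*(p - 5)*(p + 3)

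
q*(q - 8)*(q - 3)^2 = q^4 - 14*q^3 + 57*q^2 - 72*q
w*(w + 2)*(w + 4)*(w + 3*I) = w^4 + 6*w^3 + 3*I*w^3 + 8*w^2 + 18*I*w^2 + 24*I*w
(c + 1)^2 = c^2 + 2*c + 1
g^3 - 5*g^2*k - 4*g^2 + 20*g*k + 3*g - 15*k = (g - 3)*(g - 1)*(g - 5*k)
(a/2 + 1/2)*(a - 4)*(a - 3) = a^3/2 - 3*a^2 + 5*a/2 + 6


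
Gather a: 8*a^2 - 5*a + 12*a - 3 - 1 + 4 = 8*a^2 + 7*a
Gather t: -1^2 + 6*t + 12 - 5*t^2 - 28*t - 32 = -5*t^2 - 22*t - 21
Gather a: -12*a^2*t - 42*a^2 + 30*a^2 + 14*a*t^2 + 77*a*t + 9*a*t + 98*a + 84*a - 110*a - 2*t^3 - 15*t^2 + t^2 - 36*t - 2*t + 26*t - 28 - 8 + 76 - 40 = a^2*(-12*t - 12) + a*(14*t^2 + 86*t + 72) - 2*t^3 - 14*t^2 - 12*t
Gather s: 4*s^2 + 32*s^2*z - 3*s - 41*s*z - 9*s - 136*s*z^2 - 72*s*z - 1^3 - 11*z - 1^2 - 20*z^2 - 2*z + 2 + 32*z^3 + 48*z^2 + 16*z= s^2*(32*z + 4) + s*(-136*z^2 - 113*z - 12) + 32*z^3 + 28*z^2 + 3*z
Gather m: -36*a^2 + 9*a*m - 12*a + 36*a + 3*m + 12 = -36*a^2 + 24*a + m*(9*a + 3) + 12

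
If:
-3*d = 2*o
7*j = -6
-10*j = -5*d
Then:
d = -12/7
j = -6/7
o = 18/7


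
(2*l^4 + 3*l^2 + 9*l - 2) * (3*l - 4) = 6*l^5 - 8*l^4 + 9*l^3 + 15*l^2 - 42*l + 8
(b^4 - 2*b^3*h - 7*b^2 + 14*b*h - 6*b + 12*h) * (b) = b^5 - 2*b^4*h - 7*b^3 + 14*b^2*h - 6*b^2 + 12*b*h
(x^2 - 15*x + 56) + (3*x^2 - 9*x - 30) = 4*x^2 - 24*x + 26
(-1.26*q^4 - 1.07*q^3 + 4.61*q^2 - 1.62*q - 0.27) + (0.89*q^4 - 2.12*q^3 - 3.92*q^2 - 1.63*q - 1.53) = -0.37*q^4 - 3.19*q^3 + 0.69*q^2 - 3.25*q - 1.8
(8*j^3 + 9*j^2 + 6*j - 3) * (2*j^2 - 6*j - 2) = 16*j^5 - 30*j^4 - 58*j^3 - 60*j^2 + 6*j + 6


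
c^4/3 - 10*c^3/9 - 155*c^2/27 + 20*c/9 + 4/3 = (c/3 + 1)*(c - 6)*(c - 2/3)*(c + 1/3)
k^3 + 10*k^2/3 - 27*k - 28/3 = (k - 4)*(k + 1/3)*(k + 7)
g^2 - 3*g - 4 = (g - 4)*(g + 1)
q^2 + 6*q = q*(q + 6)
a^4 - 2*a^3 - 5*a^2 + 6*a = a*(a - 3)*(a - 1)*(a + 2)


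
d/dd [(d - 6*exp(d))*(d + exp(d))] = -5*d*exp(d) + 2*d - 12*exp(2*d) - 5*exp(d)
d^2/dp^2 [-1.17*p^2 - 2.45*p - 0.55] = -2.34000000000000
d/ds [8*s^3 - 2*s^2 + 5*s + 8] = 24*s^2 - 4*s + 5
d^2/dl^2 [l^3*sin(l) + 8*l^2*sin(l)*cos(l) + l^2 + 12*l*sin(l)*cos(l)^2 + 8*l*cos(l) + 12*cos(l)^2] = -l^3*sin(l) - 16*l^2*sin(2*l) + 6*l^2*cos(l) + 3*l*sin(l) - 27*l*sin(3*l) - 8*l*cos(l) + 32*l*cos(2*l) - 16*sin(l) + 8*sin(2*l) + 6*cos(l) - 24*cos(2*l) + 18*cos(3*l) + 2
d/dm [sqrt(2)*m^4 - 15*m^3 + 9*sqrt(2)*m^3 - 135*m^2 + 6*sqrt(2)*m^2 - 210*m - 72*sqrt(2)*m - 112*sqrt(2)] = 4*sqrt(2)*m^3 - 45*m^2 + 27*sqrt(2)*m^2 - 270*m + 12*sqrt(2)*m - 210 - 72*sqrt(2)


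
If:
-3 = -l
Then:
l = 3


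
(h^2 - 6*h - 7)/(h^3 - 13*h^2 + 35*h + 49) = 1/(h - 7)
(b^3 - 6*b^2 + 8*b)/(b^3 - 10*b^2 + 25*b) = (b^2 - 6*b + 8)/(b^2 - 10*b + 25)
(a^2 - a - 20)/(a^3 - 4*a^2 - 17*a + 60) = 1/(a - 3)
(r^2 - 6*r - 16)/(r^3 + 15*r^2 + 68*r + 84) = (r - 8)/(r^2 + 13*r + 42)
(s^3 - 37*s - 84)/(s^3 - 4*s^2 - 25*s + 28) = (s + 3)/(s - 1)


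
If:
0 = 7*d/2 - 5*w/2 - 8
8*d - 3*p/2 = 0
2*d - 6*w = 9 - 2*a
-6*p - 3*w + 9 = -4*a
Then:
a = -139/26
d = -1/13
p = -16/39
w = -43/13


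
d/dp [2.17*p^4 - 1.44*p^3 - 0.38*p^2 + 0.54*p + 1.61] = 8.68*p^3 - 4.32*p^2 - 0.76*p + 0.54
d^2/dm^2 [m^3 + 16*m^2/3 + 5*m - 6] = 6*m + 32/3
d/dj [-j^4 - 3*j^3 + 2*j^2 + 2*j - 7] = -4*j^3 - 9*j^2 + 4*j + 2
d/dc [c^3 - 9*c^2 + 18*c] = 3*c^2 - 18*c + 18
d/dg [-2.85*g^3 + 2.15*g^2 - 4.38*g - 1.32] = -8.55*g^2 + 4.3*g - 4.38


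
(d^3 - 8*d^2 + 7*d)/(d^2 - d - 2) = d*(-d^2 + 8*d - 7)/(-d^2 + d + 2)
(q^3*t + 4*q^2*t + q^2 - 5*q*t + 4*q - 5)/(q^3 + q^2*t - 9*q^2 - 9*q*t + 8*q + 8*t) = (q^2*t + 5*q*t + q + 5)/(q^2 + q*t - 8*q - 8*t)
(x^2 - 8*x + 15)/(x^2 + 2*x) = (x^2 - 8*x + 15)/(x*(x + 2))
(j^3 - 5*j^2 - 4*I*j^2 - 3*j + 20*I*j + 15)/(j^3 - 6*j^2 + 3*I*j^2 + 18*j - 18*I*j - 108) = (j^2 - j*(5 + I) + 5*I)/(j^2 + 6*j*(-1 + I) - 36*I)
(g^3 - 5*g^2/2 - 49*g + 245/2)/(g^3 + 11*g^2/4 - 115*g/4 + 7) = 2*(2*g^2 - 19*g + 35)/(4*g^2 - 17*g + 4)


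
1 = 1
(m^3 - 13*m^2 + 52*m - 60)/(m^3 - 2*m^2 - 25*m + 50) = (m - 6)/(m + 5)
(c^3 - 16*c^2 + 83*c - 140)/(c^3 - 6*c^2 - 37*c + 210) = (c - 4)/(c + 6)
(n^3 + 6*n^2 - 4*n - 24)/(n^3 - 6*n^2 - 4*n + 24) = (n + 6)/(n - 6)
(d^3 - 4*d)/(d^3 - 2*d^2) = (d + 2)/d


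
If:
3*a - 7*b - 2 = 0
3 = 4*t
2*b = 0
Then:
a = 2/3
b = 0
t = 3/4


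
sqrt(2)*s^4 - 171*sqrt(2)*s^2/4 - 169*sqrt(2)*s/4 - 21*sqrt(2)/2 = (s - 7)*(s + 1/2)*(s + 6)*(sqrt(2)*s + sqrt(2)/2)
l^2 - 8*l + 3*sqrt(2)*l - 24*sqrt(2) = (l - 8)*(l + 3*sqrt(2))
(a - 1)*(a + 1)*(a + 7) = a^3 + 7*a^2 - a - 7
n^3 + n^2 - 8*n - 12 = (n - 3)*(n + 2)^2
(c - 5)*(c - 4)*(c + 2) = c^3 - 7*c^2 + 2*c + 40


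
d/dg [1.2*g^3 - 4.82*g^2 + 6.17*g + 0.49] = 3.6*g^2 - 9.64*g + 6.17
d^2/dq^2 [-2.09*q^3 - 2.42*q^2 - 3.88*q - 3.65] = -12.54*q - 4.84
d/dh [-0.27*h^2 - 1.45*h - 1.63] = -0.54*h - 1.45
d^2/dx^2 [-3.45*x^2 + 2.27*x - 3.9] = -6.90000000000000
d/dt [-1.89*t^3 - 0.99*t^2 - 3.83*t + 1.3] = -5.67*t^2 - 1.98*t - 3.83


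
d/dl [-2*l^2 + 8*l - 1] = 8 - 4*l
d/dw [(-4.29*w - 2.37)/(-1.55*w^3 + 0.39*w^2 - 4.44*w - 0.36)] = (-13.299*w^3 - 9.3474*w^2 + 1.8486*w - 8.9784)/(2.4025*w^6 - 1.209*w^5 + 13.9161*w^4 - 2.3472*w^3 + 19.4328*w^2 + 3.1968*w + 0.1296)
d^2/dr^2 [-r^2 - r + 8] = -2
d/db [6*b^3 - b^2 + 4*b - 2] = 18*b^2 - 2*b + 4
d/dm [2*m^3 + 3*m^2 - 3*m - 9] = 6*m^2 + 6*m - 3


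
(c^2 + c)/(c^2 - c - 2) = c/(c - 2)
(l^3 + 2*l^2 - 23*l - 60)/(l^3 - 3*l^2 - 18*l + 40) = (l + 3)/(l - 2)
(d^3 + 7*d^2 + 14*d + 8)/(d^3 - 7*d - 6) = (d + 4)/(d - 3)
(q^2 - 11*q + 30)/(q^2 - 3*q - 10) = (q - 6)/(q + 2)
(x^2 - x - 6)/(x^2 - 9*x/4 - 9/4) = 4*(x + 2)/(4*x + 3)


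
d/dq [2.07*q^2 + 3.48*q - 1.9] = 4.14*q + 3.48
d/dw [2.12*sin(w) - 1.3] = 2.12*cos(w)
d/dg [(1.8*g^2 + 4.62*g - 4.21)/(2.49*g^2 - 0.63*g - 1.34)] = (-12.6378*g^2 + 16.1418*g - 8.8431)/(6.2001*g^4 - 3.1374*g^3 - 6.2763*g^2 + 1.6884*g + 1.7956)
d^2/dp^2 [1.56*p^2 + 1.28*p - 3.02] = 3.12000000000000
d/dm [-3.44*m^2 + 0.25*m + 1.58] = 0.25 - 6.88*m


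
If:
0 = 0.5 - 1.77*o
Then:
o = 0.28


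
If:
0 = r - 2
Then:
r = 2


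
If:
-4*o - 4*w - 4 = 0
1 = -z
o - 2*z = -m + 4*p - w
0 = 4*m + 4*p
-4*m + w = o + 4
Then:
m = -1/5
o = -21/10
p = 1/5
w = 11/10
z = -1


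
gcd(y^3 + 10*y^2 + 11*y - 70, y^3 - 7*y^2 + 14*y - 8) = y - 2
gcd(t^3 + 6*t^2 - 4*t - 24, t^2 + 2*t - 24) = t + 6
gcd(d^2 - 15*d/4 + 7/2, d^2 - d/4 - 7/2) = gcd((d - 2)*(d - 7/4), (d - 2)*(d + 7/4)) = d - 2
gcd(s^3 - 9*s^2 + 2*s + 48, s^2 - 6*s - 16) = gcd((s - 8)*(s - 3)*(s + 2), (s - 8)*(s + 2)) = s^2 - 6*s - 16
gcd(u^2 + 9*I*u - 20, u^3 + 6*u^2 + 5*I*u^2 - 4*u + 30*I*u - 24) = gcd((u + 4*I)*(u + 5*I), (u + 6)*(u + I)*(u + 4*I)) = u + 4*I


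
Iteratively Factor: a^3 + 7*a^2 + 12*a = (a + 3)*(a^2 + 4*a) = (a + 3)*(a + 4)*(a)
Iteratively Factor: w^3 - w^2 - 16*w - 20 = (w + 2)*(w^2 - 3*w - 10) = (w + 2)^2*(w - 5)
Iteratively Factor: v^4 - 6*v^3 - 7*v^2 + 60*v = (v + 3)*(v^3 - 9*v^2 + 20*v) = v*(v + 3)*(v^2 - 9*v + 20) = v*(v - 5)*(v + 3)*(v - 4)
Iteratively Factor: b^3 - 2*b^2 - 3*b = (b + 1)*(b^2 - 3*b) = b*(b + 1)*(b - 3)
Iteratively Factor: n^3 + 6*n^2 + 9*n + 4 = (n + 1)*(n^2 + 5*n + 4) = (n + 1)*(n + 4)*(n + 1)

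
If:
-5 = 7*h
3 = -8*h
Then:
No Solution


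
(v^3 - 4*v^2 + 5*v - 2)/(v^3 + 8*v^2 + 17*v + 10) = (v^3 - 4*v^2 + 5*v - 2)/(v^3 + 8*v^2 + 17*v + 10)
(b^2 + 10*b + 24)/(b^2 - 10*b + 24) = (b^2 + 10*b + 24)/(b^2 - 10*b + 24)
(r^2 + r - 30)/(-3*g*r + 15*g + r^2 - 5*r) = (r + 6)/(-3*g + r)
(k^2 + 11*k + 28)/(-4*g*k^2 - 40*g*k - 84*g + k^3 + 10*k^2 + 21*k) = (-k - 4)/(4*g*k + 12*g - k^2 - 3*k)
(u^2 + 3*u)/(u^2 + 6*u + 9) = u/(u + 3)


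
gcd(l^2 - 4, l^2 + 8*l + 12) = l + 2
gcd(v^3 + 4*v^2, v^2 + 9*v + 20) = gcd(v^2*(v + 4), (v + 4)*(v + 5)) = v + 4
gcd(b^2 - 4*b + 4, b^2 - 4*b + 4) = b^2 - 4*b + 4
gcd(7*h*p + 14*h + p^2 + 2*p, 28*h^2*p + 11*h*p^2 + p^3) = 7*h + p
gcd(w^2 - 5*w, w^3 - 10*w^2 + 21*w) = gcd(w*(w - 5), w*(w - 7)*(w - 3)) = w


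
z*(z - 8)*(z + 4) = z^3 - 4*z^2 - 32*z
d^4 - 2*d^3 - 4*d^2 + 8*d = d*(d - 2)^2*(d + 2)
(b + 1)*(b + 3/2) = b^2 + 5*b/2 + 3/2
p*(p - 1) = p^2 - p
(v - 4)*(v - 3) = v^2 - 7*v + 12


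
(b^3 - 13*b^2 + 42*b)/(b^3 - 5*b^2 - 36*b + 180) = b*(b - 7)/(b^2 + b - 30)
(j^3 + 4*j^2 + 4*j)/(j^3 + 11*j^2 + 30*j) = (j^2 + 4*j + 4)/(j^2 + 11*j + 30)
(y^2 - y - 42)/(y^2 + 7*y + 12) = (y^2 - y - 42)/(y^2 + 7*y + 12)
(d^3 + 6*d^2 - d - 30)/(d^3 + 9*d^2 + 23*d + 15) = (d - 2)/(d + 1)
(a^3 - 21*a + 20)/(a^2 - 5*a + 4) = a + 5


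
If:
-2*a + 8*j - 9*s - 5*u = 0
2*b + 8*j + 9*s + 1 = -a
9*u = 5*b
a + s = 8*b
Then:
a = 1339*u/75 + 1/15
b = 9*u/5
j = 361*u/300 - 7/120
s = -259*u/75 - 1/15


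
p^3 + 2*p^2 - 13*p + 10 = (p - 2)*(p - 1)*(p + 5)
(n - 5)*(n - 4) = n^2 - 9*n + 20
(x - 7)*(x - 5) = x^2 - 12*x + 35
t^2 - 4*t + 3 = (t - 3)*(t - 1)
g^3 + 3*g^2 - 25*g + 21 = (g - 3)*(g - 1)*(g + 7)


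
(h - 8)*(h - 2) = h^2 - 10*h + 16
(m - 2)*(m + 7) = m^2 + 5*m - 14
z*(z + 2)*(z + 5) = z^3 + 7*z^2 + 10*z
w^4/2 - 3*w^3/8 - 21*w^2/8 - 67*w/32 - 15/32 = (w/2 + 1/4)*(w - 3)*(w + 1/2)*(w + 5/4)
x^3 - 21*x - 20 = (x - 5)*(x + 1)*(x + 4)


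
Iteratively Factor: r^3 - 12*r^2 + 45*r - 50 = (r - 5)*(r^2 - 7*r + 10) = (r - 5)^2*(r - 2)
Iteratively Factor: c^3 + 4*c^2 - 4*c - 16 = (c + 2)*(c^2 + 2*c - 8) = (c - 2)*(c + 2)*(c + 4)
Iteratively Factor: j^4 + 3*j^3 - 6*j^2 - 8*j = (j - 2)*(j^3 + 5*j^2 + 4*j) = (j - 2)*(j + 4)*(j^2 + j) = j*(j - 2)*(j + 4)*(j + 1)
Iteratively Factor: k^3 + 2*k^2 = (k)*(k^2 + 2*k) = k*(k + 2)*(k)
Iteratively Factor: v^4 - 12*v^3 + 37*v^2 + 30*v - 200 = (v - 5)*(v^3 - 7*v^2 + 2*v + 40) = (v - 5)*(v + 2)*(v^2 - 9*v + 20) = (v - 5)*(v - 4)*(v + 2)*(v - 5)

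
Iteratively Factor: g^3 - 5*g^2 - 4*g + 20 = (g - 5)*(g^2 - 4) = (g - 5)*(g - 2)*(g + 2)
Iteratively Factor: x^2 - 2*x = (x)*(x - 2)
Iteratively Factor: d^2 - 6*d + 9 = (d - 3)*(d - 3)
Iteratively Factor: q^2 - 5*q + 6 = (q - 2)*(q - 3)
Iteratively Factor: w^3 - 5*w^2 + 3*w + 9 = (w - 3)*(w^2 - 2*w - 3) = (w - 3)^2*(w + 1)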